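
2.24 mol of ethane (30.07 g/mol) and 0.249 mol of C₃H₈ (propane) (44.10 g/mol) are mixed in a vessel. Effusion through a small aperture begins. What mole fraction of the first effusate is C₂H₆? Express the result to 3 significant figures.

Effusion rate of each component ∝ n_i/√M_i (partial pressure × 1/√M).
So x_C₂H₆ in the escaping gas = (n_C₂H₆/√M_C₂H₆) / Σ(n_i/√M_i)
= (2.24/√30.07) / (2.24/√30.07 + 0.249/√44.10) = 0.4085/(0.4085 + 0.03750) = 0.916.

0.916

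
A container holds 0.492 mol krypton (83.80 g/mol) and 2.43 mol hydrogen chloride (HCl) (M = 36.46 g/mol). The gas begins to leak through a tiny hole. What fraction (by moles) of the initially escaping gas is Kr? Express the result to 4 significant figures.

The effusion rate of species i is ∝ p_i/√M_i ∝ n_i/√M_i.
x_Kr(eff) = (n_Kr/√M_Kr) / (n_Kr/√M_Kr + n_HCl/√M_HCl)
= (0.492/√83.80) / (0.492/√83.80 + 2.43/√36.46) = 0.05375/(0.05375 + 0.4024) = 0.1178.

0.1178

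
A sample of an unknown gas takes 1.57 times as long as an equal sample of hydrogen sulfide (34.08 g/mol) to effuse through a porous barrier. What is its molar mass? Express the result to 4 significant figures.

By Graham's law, t_X/t_H₂S = √(M_X/M_H₂S).
1.57 = √(M_X/34.08)
M_X = 34.08 × 1.57² = 34.08 × 2.465 = 84.00 g/mol

84.00 g/mol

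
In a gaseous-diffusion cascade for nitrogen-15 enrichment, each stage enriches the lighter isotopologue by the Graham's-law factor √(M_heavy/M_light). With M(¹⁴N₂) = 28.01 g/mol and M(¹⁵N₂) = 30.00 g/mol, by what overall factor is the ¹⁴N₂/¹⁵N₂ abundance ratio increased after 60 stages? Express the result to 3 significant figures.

After 60 stages the ratio has grown by (√(30.00/28.01))^60 = (30.00/28.01)^(60/2).
= 1.07105^30 = 7.84.

7.84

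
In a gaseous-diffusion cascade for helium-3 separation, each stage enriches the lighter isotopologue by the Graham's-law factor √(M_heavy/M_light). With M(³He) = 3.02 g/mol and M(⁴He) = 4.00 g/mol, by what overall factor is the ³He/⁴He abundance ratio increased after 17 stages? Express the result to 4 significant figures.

10.90

After 17 stages the ratio has grown by (√(4.00/3.02))^17 = (4.00/3.02)^(17/2).
= 1.32450^(17/2) = 10.90.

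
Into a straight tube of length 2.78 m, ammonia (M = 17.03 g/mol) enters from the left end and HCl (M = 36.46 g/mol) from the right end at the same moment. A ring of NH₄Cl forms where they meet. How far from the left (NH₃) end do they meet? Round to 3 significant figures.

In equal time, each gas travels a distance ∝ its rate ∝ 1/√M, so d_NH₃/d_HCl = √(M_HCl/M_NH₃) = √(36.46/17.03) = 1.463.
With d_NH₃ + d_HCl = 2.78 m, d_HCl = 2.78/(1 + 1.463) = 1.129 m.
d_NH₃ = 2.78 − 1.129 = 1.65 m.

1.65 m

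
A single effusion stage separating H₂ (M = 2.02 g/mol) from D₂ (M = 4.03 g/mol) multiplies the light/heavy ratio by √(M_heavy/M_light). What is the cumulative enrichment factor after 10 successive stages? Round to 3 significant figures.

The single-stage factor is √(M_heavy/M_light), so 10 stages give [√(4.03/2.02)]^10 = (4.03/2.02)^(10/2).
= 1.99505^5 = 31.6.

31.6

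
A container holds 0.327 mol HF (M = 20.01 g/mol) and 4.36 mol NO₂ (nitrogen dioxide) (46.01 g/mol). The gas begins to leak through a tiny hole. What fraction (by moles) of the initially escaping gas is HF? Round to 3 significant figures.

0.102

The effusion rate of species i is ∝ p_i/√M_i ∝ n_i/√M_i.
x_HF(eff) = (n_HF/√M_HF) / (n_HF/√M_HF + n_NO₂/√M_NO₂)
= (0.327/√20.01) / (0.327/√20.01 + 4.36/√46.01) = 0.07310/(0.07310 + 0.6428) = 0.102.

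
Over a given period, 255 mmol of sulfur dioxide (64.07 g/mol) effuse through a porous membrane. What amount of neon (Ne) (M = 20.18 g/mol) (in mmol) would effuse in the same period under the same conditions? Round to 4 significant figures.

Using Graham's law: rate_Ne/rate_SO₂ = √(M_SO₂/M_Ne) = √(64.07/20.18) = √3.175 = 1.782.
So the amount for Ne is 255 × 1.782 = 454.4 mmol.

454.4 mmol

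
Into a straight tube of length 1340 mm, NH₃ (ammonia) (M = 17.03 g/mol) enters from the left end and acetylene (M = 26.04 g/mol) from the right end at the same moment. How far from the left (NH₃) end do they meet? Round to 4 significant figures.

740.9 mm

In equal time, each gas travels a distance ∝ its rate ∝ 1/√M, so d_NH₃/d_C₂H₂ = √(M_C₂H₂/M_NH₃) = √(26.04/17.03) = 1.237.
With d_NH₃ + d_C₂H₂ = 1340 mm, d_C₂H₂ = 1340/(1 + 1.237) = 599.1 mm.
d_NH₃ = 1340 − 599.1 = 740.9 mm.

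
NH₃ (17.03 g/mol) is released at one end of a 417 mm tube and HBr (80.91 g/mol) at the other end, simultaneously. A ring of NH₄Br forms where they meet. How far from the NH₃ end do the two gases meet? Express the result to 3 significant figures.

286 mm

Graham's law gives d_NH₃/d_HBr = rate_NH₃/rate_HBr = √(M_HBr/M_NH₃) = √(80.91/17.03) = 2.180.
With d_NH₃ + d_HBr = 417 mm, d_HBr = 417/(1 + 2.180) = 131.1 mm.
d_NH₃ = 417 − 131.1 = 286 mm.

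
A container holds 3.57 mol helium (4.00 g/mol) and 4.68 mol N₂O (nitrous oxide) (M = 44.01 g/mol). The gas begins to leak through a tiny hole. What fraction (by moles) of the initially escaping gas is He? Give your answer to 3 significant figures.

0.717

Each component's effusion rate ∝ (its partial pressure)·(1/√M) ∝ n_i/√M_i.
Mole fraction of He in the effusate = (n_He/√M_He) / (n_He/√M_He + n_N₂O/√M_N₂O)
= (3.57/√4.00) / (3.57/√4.00 + 4.68/√44.01) = 1.785/(1.785 + 0.7055) = 0.717.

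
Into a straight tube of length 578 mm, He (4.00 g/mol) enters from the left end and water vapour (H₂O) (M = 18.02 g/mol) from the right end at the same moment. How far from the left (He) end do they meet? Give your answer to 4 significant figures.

The fronts meet when d_He + d_H₂O = L with d_He/d_H₂O = √(M_H₂O/M_He) (Graham's law). Here √(M_H₂O/M_He) = √(18.02/4.00) = 2.122.
With d_He + d_H₂O = 578 mm, d_H₂O = 578/(1 + 2.122) = 185.1 mm.
d_He = 578 − 185.1 = 392.9 mm.

392.9 mm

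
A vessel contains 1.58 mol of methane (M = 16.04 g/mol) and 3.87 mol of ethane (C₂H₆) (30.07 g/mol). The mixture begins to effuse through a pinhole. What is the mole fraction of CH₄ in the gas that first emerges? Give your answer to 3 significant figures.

Effusion rate of each component ∝ n_i/√M_i (partial pressure × 1/√M).
Mole fraction of CH₄ in the effusate = (n_CH₄/√M_CH₄) / (n_CH₄/√M_CH₄ + n_C₂H₆/√M_C₂H₆)
= (1.58/√16.04) / (1.58/√16.04 + 3.87/√30.07) = 0.3945/(0.3945 + 0.7057) = 0.359.

0.359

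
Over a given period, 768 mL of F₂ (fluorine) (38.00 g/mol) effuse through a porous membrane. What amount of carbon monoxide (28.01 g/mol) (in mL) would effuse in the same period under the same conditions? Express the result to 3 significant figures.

895 mL

From Graham's law, rate_CO/rate_F₂ = √(M_F₂/M_CO) = √(38.00/28.01) = √1.357 = 1.165.
So the volume for CO is 768 × 1.165 = 895 mL.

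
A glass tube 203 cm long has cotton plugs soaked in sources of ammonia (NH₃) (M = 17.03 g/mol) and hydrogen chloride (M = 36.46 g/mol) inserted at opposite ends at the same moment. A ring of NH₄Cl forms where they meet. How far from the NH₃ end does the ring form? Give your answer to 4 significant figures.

120.6 cm

In equal time, each gas travels a distance ∝ its rate ∝ 1/√M, so d_NH₃/d_HCl = √(M_HCl/M_NH₃) = √(36.46/17.03) = 1.463.
With d_NH₃ + d_HCl = 203 cm, d_HCl = 203/(1 + 1.463) = 82.41 cm.
d_NH₃ = 203 − 82.41 = 120.6 cm.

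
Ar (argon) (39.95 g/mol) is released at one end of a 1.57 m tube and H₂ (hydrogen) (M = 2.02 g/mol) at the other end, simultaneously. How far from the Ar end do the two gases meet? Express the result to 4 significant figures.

Distances travelled in equal time are proportional to diffusion rates, so d_Ar/d_H₂ = √(M_H₂/M_Ar) = √(2.02/39.95) = 0.2249.
With d_Ar + d_H₂ = 1.57 m, d_H₂ = 1.57/(1 + 0.2249) = 1.282 m.
d_Ar = 1.57 − 1.282 = 0.2882 m.

0.2882 m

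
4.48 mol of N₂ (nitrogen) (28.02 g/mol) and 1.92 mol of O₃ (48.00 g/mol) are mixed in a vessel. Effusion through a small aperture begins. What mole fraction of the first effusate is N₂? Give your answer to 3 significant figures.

0.753

The effusion rate of species i is ∝ p_i/√M_i ∝ n_i/√M_i.
Mole fraction of N₂ in the effusate = (n_N₂/√M_N₂) / (n_N₂/√M_N₂ + n_O₃/√M_O₃)
= (4.48/√28.02) / (4.48/√28.02 + 1.92/√48.00) = 0.8463/(0.8463 + 0.2771) = 0.753.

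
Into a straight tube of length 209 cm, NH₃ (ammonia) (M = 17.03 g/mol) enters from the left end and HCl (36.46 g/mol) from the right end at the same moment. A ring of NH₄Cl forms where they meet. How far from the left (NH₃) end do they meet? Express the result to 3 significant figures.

124 cm

Distances travelled in equal time are proportional to diffusion rates, so d_NH₃/d_HCl = √(M_HCl/M_NH₃) = √(36.46/17.03) = 1.463.
With d_NH₃ + d_HCl = 209 cm, d_HCl = 209/(1 + 1.463) = 84.85 cm.
d_NH₃ = 209 − 84.85 = 124 cm.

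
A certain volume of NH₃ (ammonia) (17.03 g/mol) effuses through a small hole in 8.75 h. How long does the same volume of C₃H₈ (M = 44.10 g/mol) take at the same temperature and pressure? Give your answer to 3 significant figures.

By Graham's law, t_C₃H₈/t_NH₃ = √(M_C₃H₈/M_NH₃) = √(44.10/17.03) = √2.590 = 1.609.
So the time for C₃H₈ is 8.75 × 1.609 = 14.1 h.

14.1 h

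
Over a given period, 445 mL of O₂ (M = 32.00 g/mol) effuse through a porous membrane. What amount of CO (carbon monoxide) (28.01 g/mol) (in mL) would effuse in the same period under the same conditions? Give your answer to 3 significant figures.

From Graham's law, rate_CO/rate_O₂ = √(M_O₂/M_CO) = √(32.00/28.01) = √1.142 = 1.069.
So the volume for CO is 445 × 1.069 = 476 mL.

476 mL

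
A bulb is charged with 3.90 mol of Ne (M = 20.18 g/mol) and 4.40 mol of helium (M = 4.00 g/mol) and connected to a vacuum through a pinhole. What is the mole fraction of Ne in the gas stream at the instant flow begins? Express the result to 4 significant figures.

0.2830

The effusion rate of species i is ∝ p_i/√M_i ∝ n_i/√M_i.
x_Ne(eff) = (n_Ne/√M_Ne) / (n_Ne/√M_Ne + n_He/√M_He)
= (3.90/√20.18) / (3.90/√20.18 + 4.40/√4.00) = 0.8682/(0.8682 + 2.200) = 0.2830.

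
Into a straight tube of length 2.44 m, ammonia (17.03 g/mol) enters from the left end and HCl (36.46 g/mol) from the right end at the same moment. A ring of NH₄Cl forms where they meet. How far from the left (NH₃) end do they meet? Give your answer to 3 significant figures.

Graham's law gives d_NH₃/d_HCl = rate_NH₃/rate_HCl = √(M_HCl/M_NH₃) = √(36.46/17.03) = 1.463.
With d_NH₃ + d_HCl = 2.44 m, d_HCl = 2.44/(1 + 1.463) = 0.9906 m.
d_NH₃ = 2.44 − 0.9906 = 1.45 m.

1.45 m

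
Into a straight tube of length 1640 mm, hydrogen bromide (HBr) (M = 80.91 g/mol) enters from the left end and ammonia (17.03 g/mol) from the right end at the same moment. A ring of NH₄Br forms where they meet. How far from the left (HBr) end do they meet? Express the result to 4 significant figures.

515.8 mm

Graham's law gives d_HBr/d_NH₃ = rate_HBr/rate_NH₃ = √(M_NH₃/M_HBr) = √(17.03/80.91) = 0.4588.
With d_HBr + d_NH₃ = 1640 mm, d_NH₃ = 1640/(1 + 0.4588) = 1124 mm.
d_HBr = 1640 − 1124 = 515.8 mm.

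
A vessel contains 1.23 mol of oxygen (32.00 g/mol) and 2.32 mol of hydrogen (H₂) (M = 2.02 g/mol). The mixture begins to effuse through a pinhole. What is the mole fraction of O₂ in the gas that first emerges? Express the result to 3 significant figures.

0.118

Effusion rate of each component ∝ n_i/√M_i (partial pressure × 1/√M).
Mole fraction of O₂ in the effusate = (n_O₂/√M_O₂) / (n_O₂/√M_O₂ + n_H₂/√M_H₂)
= (1.23/√32.00) / (1.23/√32.00 + 2.32/√2.02) = 0.2174/(0.2174 + 1.632) = 0.118.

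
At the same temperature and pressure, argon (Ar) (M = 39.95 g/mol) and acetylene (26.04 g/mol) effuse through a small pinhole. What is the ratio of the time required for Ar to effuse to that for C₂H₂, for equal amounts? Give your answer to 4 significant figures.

1.239

From Graham's law, t_Ar/t_C₂H₂ = √(M_Ar/M_C₂H₂) = √(39.95/26.04) = √1.534 = 1.239.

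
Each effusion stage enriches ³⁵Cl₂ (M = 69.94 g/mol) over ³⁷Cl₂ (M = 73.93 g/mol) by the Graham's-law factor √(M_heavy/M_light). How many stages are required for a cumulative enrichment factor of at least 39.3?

133

Per stage α = (73.93/69.94)^(1/2) = 1.05705^0.5, giving ln α = 0.02774.
Need α^N ≥ 39.3 ⇒ N ≥ ln(39.3) / ln α = 3.671 / 0.02774 = 132.34.
Rounding up, N = 133 stages.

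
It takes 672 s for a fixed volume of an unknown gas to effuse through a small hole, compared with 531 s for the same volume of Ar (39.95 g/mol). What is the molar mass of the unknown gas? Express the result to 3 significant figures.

Using Graham's law: t_X/t_Ar = √(M_X/M_Ar).
672/531 = 1.266 = √(M_X/39.95)
M_X = 39.95 × 1.266² = 39.95 × 1.602 = 64.0 g/mol

64.0 g/mol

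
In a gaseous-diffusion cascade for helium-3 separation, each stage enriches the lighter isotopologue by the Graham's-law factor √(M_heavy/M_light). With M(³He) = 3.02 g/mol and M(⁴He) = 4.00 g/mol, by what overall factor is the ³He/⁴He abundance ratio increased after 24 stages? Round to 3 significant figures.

29.1

Each stage multiplies the ratio by α = √(4.00/3.02), so after 24 stages the overall factor is α^24 = (4.00/3.02)^(24/2).
= 1.32450^12 = 29.1.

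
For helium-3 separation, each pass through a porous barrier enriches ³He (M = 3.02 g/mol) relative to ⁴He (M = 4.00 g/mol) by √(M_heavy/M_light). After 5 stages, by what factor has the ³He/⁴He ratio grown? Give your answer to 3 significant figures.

2.02

Each stage multiplies the ratio by α = √(4.00/3.02), so after 5 stages the overall factor is α^5 = (4.00/3.02)^(5/2).
= 1.32450^(5/2) = 2.02.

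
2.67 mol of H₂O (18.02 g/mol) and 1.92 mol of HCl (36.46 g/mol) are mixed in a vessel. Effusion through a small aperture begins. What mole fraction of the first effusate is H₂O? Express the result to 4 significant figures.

0.6642

Rate_i ∝ x_i/√M_i (Graham's law weighted by mole fraction), so the effusate composition follows n_i/√M_i.
Mole fraction of H₂O in the effusate = (n_H₂O/√M_H₂O) / (n_H₂O/√M_H₂O + n_HCl/√M_HCl)
= (2.67/√18.02) / (2.67/√18.02 + 1.92/√36.46) = 0.6290/(0.6290 + 0.3180) = 0.6642.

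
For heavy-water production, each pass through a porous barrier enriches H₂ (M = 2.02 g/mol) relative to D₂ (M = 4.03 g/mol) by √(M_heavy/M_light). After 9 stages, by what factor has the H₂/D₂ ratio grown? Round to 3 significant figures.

Overall factor = α^9 with α = √(4.03/2.02), i.e. (4.03/2.02)^(9/2).
= 1.99505^(9/2) = 22.4.

22.4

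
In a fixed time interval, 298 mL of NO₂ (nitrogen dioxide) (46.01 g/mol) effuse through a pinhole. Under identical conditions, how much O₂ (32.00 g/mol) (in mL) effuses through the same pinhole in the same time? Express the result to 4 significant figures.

From Graham's law, rate_O₂/rate_NO₂ = √(M_NO₂/M_O₂) = √(46.01/32.00) = √1.438 = 1.199.
So the volume for O₂ is 298 × 1.199 = 357.3 mL.

357.3 mL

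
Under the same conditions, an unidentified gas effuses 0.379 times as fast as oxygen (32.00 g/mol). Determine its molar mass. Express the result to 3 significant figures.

Graham's law gives rate_X/rate_O₂ = √(M_O₂/M_X).
0.379 = √(32.00/M_X)
M_X = 32.00 / 0.379² = 32.00 / 0.1436 = 223 g/mol

223 g/mol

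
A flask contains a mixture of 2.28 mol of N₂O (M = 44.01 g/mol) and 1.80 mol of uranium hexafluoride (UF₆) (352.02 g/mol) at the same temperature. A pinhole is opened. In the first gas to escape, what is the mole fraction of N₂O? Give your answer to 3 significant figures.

Each component's effusion rate ∝ (its partial pressure)·(1/√M) ∝ n_i/√M_i.
So x_N₂O in the escaping gas = (n_N₂O/√M_N₂O) / Σ(n_i/√M_i)
= (2.28/√44.01) / (2.28/√44.01 + 1.80/√352.02) = 0.3437/(0.3437 + 0.09594) = 0.782.

0.782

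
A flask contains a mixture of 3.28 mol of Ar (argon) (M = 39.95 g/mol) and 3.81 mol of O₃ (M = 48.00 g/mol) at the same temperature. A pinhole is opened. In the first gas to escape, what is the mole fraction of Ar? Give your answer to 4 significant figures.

0.4855

Each component's effusion rate ∝ (its partial pressure)·(1/√M) ∝ n_i/√M_i.
Mole fraction of Ar in the effusate = (n_Ar/√M_Ar) / (n_Ar/√M_Ar + n_O₃/√M_O₃)
= (3.28/√39.95) / (3.28/√39.95 + 3.81/√48.00) = 0.5189/(0.5189 + 0.5499) = 0.4855.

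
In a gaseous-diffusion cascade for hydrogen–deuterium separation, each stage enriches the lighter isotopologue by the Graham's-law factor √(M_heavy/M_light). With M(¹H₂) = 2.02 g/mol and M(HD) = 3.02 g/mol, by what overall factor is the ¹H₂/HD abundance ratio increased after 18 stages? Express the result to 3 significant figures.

37.3

After 18 stages the ratio has grown by (√(3.02/2.02))^18 = (3.02/2.02)^(18/2).
= 1.49505^9 = 37.3.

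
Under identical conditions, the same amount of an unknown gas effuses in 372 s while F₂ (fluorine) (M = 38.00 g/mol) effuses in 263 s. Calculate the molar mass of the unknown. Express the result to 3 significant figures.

76.0 g/mol

Since effusion rate ∝ 1/√M, t_X/t_F₂ = √(M_X/M_F₂).
372/263 = 1.414 = √(M_X/38.00)
M_X = 38.00 × 1.414² = 38.00 × 2.001 = 76.0 g/mol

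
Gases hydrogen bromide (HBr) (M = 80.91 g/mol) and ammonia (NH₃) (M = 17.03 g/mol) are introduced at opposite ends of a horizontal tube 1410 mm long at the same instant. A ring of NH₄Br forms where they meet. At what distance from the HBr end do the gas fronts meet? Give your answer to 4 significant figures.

In equal time, each gas travels a distance ∝ its rate ∝ 1/√M, so d_HBr/d_NH₃ = √(M_NH₃/M_HBr) = √(17.03/80.91) = 0.4588.
With d_HBr + d_NH₃ = 1410 mm, d_NH₃ = 1410/(1 + 0.4588) = 966.6 mm.
d_HBr = 1410 − 966.6 = 443.4 mm.

443.4 mm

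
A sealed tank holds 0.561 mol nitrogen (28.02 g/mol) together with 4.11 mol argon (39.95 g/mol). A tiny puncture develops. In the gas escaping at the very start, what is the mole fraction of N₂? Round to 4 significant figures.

The effusion rate of species i is ∝ p_i/√M_i ∝ n_i/√M_i.
Mole fraction of N₂ in the effusate = (n_N₂/√M_N₂) / (n_N₂/√M_N₂ + n_Ar/√M_Ar)
= (0.561/√28.02) / (0.561/√28.02 + 4.11/√39.95) = 0.1060/(0.1060 + 0.6503) = 0.1401.

0.1401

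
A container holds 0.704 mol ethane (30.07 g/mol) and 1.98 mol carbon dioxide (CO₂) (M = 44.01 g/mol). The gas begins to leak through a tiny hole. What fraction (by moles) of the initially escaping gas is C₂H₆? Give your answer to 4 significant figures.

0.3008

Each component's effusion rate ∝ (its partial pressure)·(1/√M) ∝ n_i/√M_i.
So x_C₂H₆ in the escaping gas = (n_C₂H₆/√M_C₂H₆) / Σ(n_i/√M_i)
= (0.704/√30.07) / (0.704/√30.07 + 1.98/√44.01) = 0.1284/(0.1284 + 0.2985) = 0.3008.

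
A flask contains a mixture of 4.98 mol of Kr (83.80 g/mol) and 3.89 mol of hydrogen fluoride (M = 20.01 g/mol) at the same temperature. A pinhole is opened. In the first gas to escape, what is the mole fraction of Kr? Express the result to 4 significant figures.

Each component's effusion rate ∝ (its partial pressure)·(1/√M) ∝ n_i/√M_i.
So x_Kr in the escaping gas = (n_Kr/√M_Kr) / Σ(n_i/√M_i)
= (4.98/√83.80) / (4.98/√83.80 + 3.89/√20.01) = 0.5440/(0.5440 + 0.8696) = 0.3848.

0.3848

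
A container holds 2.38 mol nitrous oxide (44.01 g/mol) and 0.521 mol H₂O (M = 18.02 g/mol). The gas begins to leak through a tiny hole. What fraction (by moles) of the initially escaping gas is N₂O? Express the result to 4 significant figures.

Each component's effusion rate ∝ (its partial pressure)·(1/√M) ∝ n_i/√M_i.
x_N₂O(eff) = (n_N₂O/√M_N₂O) / (n_N₂O/√M_N₂O + n_H₂O/√M_H₂O)
= (2.38/√44.01) / (2.38/√44.01 + 0.521/√18.02) = 0.3588/(0.3588 + 0.1227) = 0.7451.

0.7451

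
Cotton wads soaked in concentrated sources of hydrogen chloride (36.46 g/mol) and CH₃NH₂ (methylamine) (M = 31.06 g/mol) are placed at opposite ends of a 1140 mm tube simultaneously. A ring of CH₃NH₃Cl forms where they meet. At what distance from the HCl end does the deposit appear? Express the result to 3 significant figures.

The fronts meet when d_HCl + d_CH₃NH₂ = L with d_HCl/d_CH₃NH₂ = √(M_CH₃NH₂/M_HCl) (Graham's law). Here √(M_CH₃NH₂/M_HCl) = √(31.06/36.46) = 0.9230.
With d_HCl + d_CH₃NH₂ = 1140 mm, d_CH₃NH₂ = 1140/(1 + 0.9230) = 592.8 mm.
d_HCl = 1140 − 592.8 = 547 mm.

547 mm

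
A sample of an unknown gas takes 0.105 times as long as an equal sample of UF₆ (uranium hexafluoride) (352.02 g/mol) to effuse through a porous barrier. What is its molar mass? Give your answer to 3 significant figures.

By Graham's law, t_X/t_UF₆ = √(M_X/M_UF₆).
0.105 = √(M_X/352.02)
M_X = 352.02 × 0.105² = 352.02 × 0.01102 = 3.88 g/mol

3.88 g/mol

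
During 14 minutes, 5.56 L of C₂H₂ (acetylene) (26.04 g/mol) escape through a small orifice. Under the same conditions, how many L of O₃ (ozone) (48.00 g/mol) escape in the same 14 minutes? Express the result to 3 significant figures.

Since effusion rate ∝ 1/√M, rate_O₃/rate_C₂H₂ = √(M_C₂H₂/M_O₃) = √(26.04/48.00) = √0.5425 = 0.7365.
So the volume for O₃ is 5.56 × 0.7365 = 4.10 L.

4.10 L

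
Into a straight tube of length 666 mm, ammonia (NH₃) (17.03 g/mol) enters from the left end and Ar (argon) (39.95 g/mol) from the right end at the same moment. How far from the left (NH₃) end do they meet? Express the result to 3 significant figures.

403 mm

The fronts meet when d_NH₃ + d_Ar = L with d_NH₃/d_Ar = √(M_Ar/M_NH₃) (Graham's law). Here √(M_Ar/M_NH₃) = √(39.95/17.03) = 1.532.
With d_NH₃ + d_Ar = 666 mm, d_Ar = 666/(1 + 1.532) = 263.1 mm.
d_NH₃ = 666 − 263.1 = 403 mm.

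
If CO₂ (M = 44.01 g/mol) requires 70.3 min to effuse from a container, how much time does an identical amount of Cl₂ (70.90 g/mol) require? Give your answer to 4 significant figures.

Using Graham's law: t_Cl₂/t_CO₂ = √(M_Cl₂/M_CO₂) = √(70.90/44.01) = √1.611 = 1.269.
So the time for Cl₂ is 70.3 × 1.269 = 89.23 min.

89.23 min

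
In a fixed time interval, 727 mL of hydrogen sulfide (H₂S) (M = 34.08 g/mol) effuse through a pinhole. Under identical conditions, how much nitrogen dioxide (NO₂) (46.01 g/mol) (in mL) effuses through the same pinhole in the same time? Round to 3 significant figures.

626 mL

From Graham's law, rate_NO₂/rate_H₂S = √(M_H₂S/M_NO₂) = √(34.08/46.01) = √0.7407 = 0.8606.
So the volume for NO₂ is 727 × 0.8606 = 626 mL.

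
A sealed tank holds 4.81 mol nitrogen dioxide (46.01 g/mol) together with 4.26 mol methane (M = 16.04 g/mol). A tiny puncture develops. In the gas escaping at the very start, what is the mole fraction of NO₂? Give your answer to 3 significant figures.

0.400

The effusion rate of species i is ∝ p_i/√M_i ∝ n_i/√M_i.
Mole fraction of NO₂ in the effusate = (n_NO₂/√M_NO₂) / (n_NO₂/√M_NO₂ + n_CH₄/√M_CH₄)
= (4.81/√46.01) / (4.81/√46.01 + 4.26/√16.04) = 0.7091/(0.7091 + 1.064) = 0.400.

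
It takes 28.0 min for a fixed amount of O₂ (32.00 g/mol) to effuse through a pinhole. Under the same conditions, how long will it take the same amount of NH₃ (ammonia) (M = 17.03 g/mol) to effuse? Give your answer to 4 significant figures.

By Graham's law, t_NH₃/t_O₂ = √(M_NH₃/M_O₂) = √(17.03/32.00) = √0.5322 = 0.7295.
So the time for NH₃ is 28.0 × 0.7295 = 20.43 min.

20.43 min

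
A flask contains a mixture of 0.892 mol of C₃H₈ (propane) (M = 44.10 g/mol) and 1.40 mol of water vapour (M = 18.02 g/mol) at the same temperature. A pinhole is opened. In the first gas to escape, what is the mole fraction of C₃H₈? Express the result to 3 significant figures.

Effusion rate of each component ∝ n_i/√M_i (partial pressure × 1/√M).
Mole fraction of C₃H₈ in the effusate = (n_C₃H₈/√M_C₃H₈) / (n_C₃H₈/√M_C₃H₈ + n_H₂O/√M_H₂O)
= (0.892/√44.10) / (0.892/√44.10 + 1.40/√18.02) = 0.1343/(0.1343 + 0.3298) = 0.289.

0.289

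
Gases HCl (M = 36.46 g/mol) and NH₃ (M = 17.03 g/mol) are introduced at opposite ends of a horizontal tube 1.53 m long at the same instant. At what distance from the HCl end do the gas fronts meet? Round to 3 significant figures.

Distances travelled in equal time are proportional to diffusion rates, so d_HCl/d_NH₃ = √(M_NH₃/M_HCl) = √(17.03/36.46) = 0.6834.
With d_HCl + d_NH₃ = 1.53 m, d_NH₃ = 1.53/(1 + 0.6834) = 0.9089 m.
d_HCl = 1.53 − 0.9089 = 0.621 m.

0.621 m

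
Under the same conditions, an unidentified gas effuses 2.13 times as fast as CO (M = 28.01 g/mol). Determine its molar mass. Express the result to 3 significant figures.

Graham's law gives rate_X/rate_CO = √(M_CO/M_X).
2.13 = √(28.01/M_X)
M_X = 28.01 / 2.13² = 28.01 / 4.537 = 6.17 g/mol

6.17 g/mol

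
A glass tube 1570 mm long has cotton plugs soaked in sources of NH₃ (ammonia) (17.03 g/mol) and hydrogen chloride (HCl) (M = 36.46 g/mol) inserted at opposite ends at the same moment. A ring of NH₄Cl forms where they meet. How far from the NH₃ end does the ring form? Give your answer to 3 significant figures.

Distances travelled in equal time are proportional to diffusion rates, so d_NH₃/d_HCl = √(M_HCl/M_NH₃) = √(36.46/17.03) = 1.463.
With d_NH₃ + d_HCl = 1570 mm, d_HCl = 1570/(1 + 1.463) = 637.4 mm.
d_NH₃ = 1570 − 637.4 = 933 mm.

933 mm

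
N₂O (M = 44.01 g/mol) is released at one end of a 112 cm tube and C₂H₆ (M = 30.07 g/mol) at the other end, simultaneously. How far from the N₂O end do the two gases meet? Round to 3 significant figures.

Distances travelled in equal time are proportional to diffusion rates, so d_N₂O/d_C₂H₆ = √(M_C₂H₆/M_N₂O) = √(30.07/44.01) = 0.8266.
With d_N₂O + d_C₂H₆ = 112 cm, d_C₂H₆ = 112/(1 + 0.8266) = 61.32 cm.
d_N₂O = 112 − 61.32 = 50.7 cm.

50.7 cm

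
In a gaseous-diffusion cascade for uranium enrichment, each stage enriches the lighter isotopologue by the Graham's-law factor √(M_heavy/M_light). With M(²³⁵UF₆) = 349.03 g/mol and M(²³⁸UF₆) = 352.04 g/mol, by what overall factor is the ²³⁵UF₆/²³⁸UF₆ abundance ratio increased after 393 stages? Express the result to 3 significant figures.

Each stage multiplies the ratio by α = √(352.04/349.03), so after 393 stages the overall factor is α^393 = (352.04/349.03)^(393/2).
= 1.00862^(393/2) = 5.41.

5.41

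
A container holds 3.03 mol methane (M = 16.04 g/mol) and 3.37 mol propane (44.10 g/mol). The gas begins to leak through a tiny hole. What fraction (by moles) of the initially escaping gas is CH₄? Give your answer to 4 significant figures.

Rate_i ∝ x_i/√M_i (Graham's law weighted by mole fraction), so the effusate composition follows n_i/√M_i.
So x_CH₄ in the escaping gas = (n_CH₄/√M_CH₄) / Σ(n_i/√M_i)
= (3.03/√16.04) / (3.03/√16.04 + 3.37/√44.10) = 0.7566/(0.7566 + 0.5075) = 0.5985.

0.5985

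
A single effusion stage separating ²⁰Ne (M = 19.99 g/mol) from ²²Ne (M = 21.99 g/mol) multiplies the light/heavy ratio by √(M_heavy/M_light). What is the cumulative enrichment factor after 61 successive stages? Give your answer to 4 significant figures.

18.33

Each stage multiplies the ratio by α = √(21.99/19.99), so after 61 stages the overall factor is α^61 = (21.99/19.99)^(61/2).
= 1.10005^(61/2) = 18.33.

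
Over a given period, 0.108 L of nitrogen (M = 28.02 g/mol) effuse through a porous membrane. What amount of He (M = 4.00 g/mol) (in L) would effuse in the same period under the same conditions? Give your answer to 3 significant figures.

Graham's law gives rate_He/rate_N₂ = √(M_N₂/M_He) = √(28.02/4.00) = √7.005 = 2.647.
So the volume for He is 0.108 × 2.647 = 0.286 L.

0.286 L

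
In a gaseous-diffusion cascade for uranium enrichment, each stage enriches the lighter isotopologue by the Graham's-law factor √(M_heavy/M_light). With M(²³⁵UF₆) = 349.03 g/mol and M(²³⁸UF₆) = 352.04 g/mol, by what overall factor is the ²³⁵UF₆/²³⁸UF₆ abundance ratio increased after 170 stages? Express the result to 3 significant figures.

Each stage multiplies the ratio by α = √(352.04/349.03), so after 170 stages the overall factor is α^170 = (352.04/349.03)^(170/2).
= 1.00862^85 = 2.07.

2.07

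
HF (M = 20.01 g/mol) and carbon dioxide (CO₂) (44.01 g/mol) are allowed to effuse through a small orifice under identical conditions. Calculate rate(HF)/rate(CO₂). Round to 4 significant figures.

Since effusion rate ∝ 1/√M, rate_HF/rate_CO₂ = √(M_CO₂/M_HF) = √(44.01/20.01) = √2.199 = 1.483.

1.483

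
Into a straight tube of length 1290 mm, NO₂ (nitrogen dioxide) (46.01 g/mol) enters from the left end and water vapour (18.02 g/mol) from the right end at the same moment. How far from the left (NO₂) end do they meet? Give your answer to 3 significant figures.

497 mm

Distances travelled in equal time are proportional to diffusion rates, so d_NO₂/d_H₂O = √(M_H₂O/M_NO₂) = √(18.02/46.01) = 0.6258.
With d_NO₂ + d_H₂O = 1290 mm, d_H₂O = 1290/(1 + 0.6258) = 793.4 mm.
d_NO₂ = 1290 − 793.4 = 497 mm.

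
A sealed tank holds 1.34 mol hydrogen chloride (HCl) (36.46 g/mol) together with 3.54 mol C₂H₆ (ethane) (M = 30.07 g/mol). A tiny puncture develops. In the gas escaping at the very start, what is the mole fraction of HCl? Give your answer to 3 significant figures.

The effusion rate of species i is ∝ p_i/√M_i ∝ n_i/√M_i.
Mole fraction of HCl in the effusate = (n_HCl/√M_HCl) / (n_HCl/√M_HCl + n_C₂H₆/√M_C₂H₆)
= (1.34/√36.46) / (1.34/√36.46 + 3.54/√30.07) = 0.2219/(0.2219 + 0.6456) = 0.256.

0.256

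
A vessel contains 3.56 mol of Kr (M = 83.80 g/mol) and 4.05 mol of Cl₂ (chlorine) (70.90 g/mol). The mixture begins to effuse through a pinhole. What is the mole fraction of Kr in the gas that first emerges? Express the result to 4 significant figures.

0.4471

The effusion rate of species i is ∝ p_i/√M_i ∝ n_i/√M_i.
Mole fraction of Kr in the effusate = (n_Kr/√M_Kr) / (n_Kr/√M_Kr + n_Cl₂/√M_Cl₂)
= (3.56/√83.80) / (3.56/√83.80 + 4.05/√70.90) = 0.3889/(0.3889 + 0.4810) = 0.4471.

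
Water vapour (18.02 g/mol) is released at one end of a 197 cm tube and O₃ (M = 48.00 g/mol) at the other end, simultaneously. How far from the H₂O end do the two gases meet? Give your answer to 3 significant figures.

The fronts meet when d_H₂O + d_O₃ = L with d_H₂O/d_O₃ = √(M_O₃/M_H₂O) (Graham's law). Here √(M_O₃/M_H₂O) = √(48.00/18.02) = 1.632.
With d_H₂O + d_O₃ = 197 cm, d_O₃ = 197/(1 + 1.632) = 74.85 cm.
d_H₂O = 197 − 74.85 = 122 cm.

122 cm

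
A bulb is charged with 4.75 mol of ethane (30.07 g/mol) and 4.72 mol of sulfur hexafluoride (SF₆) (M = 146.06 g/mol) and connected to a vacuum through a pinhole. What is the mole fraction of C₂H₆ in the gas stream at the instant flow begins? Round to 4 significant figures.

The effusion rate of species i is ∝ p_i/√M_i ∝ n_i/√M_i.
Mole fraction of C₂H₆ in the effusate = (n_C₂H₆/√M_C₂H₆) / (n_C₂H₆/√M_C₂H₆ + n_SF₆/√M_SF₆)
= (4.75/√30.07) / (4.75/√30.07 + 4.72/√146.06) = 0.8662/(0.8662 + 0.3905) = 0.6892.

0.6892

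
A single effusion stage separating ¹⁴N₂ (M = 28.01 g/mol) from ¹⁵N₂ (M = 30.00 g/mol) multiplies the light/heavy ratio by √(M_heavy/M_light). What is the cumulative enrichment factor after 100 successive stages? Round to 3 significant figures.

30.9

Overall factor = α^100 with α = √(30.00/28.01), i.e. (30.00/28.01)^(100/2).
= 1.07105^50 = 30.9.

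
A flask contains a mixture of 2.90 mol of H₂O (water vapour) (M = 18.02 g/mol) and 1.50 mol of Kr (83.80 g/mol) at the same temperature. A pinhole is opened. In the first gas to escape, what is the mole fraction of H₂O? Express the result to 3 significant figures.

Rate_i ∝ x_i/√M_i (Graham's law weighted by mole fraction), so the effusate composition follows n_i/√M_i.
x_H₂O(eff) = (n_H₂O/√M_H₂O) / (n_H₂O/√M_H₂O + n_Kr/√M_Kr)
= (2.90/√18.02) / (2.90/√18.02 + 1.50/√83.80) = 0.6832/(0.6832 + 0.1639) = 0.807.

0.807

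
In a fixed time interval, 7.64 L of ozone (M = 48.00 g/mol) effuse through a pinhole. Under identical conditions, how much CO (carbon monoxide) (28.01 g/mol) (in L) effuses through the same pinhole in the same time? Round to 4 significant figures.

Since effusion rate ∝ 1/√M, rate_CO/rate_O₃ = √(M_O₃/M_CO) = √(48.00/28.01) = √1.714 = 1.309.
So the volume for CO is 7.64 × 1.309 = 10.00 L.

10.00 L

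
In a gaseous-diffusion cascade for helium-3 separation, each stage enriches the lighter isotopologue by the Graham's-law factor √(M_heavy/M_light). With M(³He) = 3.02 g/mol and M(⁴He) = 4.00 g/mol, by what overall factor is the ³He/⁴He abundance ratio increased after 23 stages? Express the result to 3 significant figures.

25.3

The single-stage factor is √(M_heavy/M_light), so 23 stages give [√(4.00/3.02)]^23 = (4.00/3.02)^(23/2).
= 1.32450^(23/2) = 25.3.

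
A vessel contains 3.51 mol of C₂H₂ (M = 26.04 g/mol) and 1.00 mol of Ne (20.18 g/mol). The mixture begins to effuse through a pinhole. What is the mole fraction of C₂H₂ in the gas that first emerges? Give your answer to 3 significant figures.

0.755

Rate_i ∝ x_i/√M_i (Graham's law weighted by mole fraction), so the effusate composition follows n_i/√M_i.
Mole fraction of C₂H₂ in the effusate = (n_C₂H₂/√M_C₂H₂) / (n_C₂H₂/√M_C₂H₂ + n_Ne/√M_Ne)
= (3.51/√26.04) / (3.51/√26.04 + 1.00/√20.18) = 0.6878/(0.6878 + 0.2226) = 0.755.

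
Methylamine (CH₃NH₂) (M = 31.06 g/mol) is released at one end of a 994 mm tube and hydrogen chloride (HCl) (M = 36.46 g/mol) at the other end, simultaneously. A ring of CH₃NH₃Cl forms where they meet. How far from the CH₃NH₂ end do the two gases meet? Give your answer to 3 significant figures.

517 mm

In equal time, each gas travels a distance ∝ its rate ∝ 1/√M, so d_CH₃NH₂/d_HCl = √(M_HCl/M_CH₃NH₂) = √(36.46/31.06) = 1.083.
With d_CH₃NH₂ + d_HCl = 994 mm, d_HCl = 994/(1 + 1.083) = 477.1 mm.
d_CH₃NH₂ = 994 − 477.1 = 517 mm.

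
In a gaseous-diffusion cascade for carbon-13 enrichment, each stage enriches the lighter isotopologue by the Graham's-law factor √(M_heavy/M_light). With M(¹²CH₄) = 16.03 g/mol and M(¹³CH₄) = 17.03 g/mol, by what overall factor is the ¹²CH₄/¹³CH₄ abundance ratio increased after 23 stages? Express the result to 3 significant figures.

The single-stage factor is √(M_heavy/M_light), so 23 stages give [√(17.03/16.03)]^23 = (17.03/16.03)^(23/2).
= 1.06238^(23/2) = 2.01.

2.01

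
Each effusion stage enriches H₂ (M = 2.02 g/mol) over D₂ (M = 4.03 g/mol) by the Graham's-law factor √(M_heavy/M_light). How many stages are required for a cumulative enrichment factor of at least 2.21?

With α = √(4.03/2.02) per stage, ln α = ½ ln(1.99505) = 0.3453.
Need α^N ≥ 2.21 ⇒ N ≥ ln(2.21) / ln α = 0.7930 / 0.3453 = 2.30.
Minimum whole number of stages: N = 3.

3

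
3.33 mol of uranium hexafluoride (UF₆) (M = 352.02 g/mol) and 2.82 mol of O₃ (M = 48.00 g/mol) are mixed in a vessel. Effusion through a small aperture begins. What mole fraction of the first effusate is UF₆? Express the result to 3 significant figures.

0.304

Effusion rate of each component ∝ n_i/√M_i (partial pressure × 1/√M).
So x_UF₆ in the escaping gas = (n_UF₆/√M_UF₆) / Σ(n_i/√M_i)
= (3.33/√352.02) / (3.33/√352.02 + 2.82/√48.00) = 0.1775/(0.1775 + 0.4070) = 0.304.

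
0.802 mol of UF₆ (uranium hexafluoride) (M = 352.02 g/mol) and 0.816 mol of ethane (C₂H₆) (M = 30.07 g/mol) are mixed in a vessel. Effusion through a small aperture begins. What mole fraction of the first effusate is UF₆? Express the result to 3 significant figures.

The effusion rate of species i is ∝ p_i/√M_i ∝ n_i/√M_i.
x_UF₆(eff) = (n_UF₆/√M_UF₆) / (n_UF₆/√M_UF₆ + n_C₂H₆/√M_C₂H₆)
= (0.802/√352.02) / (0.802/√352.02 + 0.816/√30.07) = 0.04275/(0.04275 + 0.1488) = 0.223.

0.223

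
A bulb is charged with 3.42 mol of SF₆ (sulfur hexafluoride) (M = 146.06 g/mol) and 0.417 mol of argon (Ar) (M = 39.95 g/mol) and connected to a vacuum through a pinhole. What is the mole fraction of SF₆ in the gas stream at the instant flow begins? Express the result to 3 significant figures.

Rate_i ∝ x_i/√M_i (Graham's law weighted by mole fraction), so the effusate composition follows n_i/√M_i.
x_SF₆(eff) = (n_SF₆/√M_SF₆) / (n_SF₆/√M_SF₆ + n_Ar/√M_Ar)
= (3.42/√146.06) / (3.42/√146.06 + 0.417/√39.95) = 0.2830/(0.2830 + 0.06597) = 0.811.

0.811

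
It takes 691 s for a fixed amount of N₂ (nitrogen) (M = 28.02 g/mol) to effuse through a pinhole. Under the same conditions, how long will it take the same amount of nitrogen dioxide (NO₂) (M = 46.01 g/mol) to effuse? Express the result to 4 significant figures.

885.5 s

By Graham's law, t_NO₂/t_N₂ = √(M_NO₂/M_N₂) = √(46.01/28.02) = √1.642 = 1.281.
So the time for NO₂ is 691 × 1.281 = 885.5 s.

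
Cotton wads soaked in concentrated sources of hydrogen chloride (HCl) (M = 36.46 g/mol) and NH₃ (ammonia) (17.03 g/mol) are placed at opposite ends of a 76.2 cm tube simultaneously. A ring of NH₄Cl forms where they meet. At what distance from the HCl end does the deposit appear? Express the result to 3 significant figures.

The fronts meet when d_HCl + d_NH₃ = L with d_HCl/d_NH₃ = √(M_NH₃/M_HCl) (Graham's law). Here √(M_NH₃/M_HCl) = √(17.03/36.46) = 0.6834.
With d_HCl + d_NH₃ = 76.2 cm, d_NH₃ = 76.2/(1 + 0.6834) = 45.26 cm.
d_HCl = 76.2 − 45.26 = 30.9 cm.

30.9 cm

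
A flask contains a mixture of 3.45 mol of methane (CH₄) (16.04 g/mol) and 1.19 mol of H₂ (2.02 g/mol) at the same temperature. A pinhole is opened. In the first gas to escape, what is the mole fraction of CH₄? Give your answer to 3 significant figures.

Each component's effusion rate ∝ (its partial pressure)·(1/√M) ∝ n_i/√M_i.
x_CH₄(eff) = (n_CH₄/√M_CH₄) / (n_CH₄/√M_CH₄ + n_H₂/√M_H₂)
= (3.45/√16.04) / (3.45/√16.04 + 1.19/√2.02) = 0.8614/(0.8614 + 0.8373) = 0.507.

0.507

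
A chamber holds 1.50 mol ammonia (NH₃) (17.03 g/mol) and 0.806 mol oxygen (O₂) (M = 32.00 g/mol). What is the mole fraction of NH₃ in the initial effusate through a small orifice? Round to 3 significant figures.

Effusion rate of each component ∝ n_i/√M_i (partial pressure × 1/√M).
x_NH₃(eff) = (n_NH₃/√M_NH₃) / (n_NH₃/√M_NH₃ + n_O₂/√M_O₂)
= (1.50/√17.03) / (1.50/√17.03 + 0.806/√32.00) = 0.3635/(0.3635 + 0.1425) = 0.718.

0.718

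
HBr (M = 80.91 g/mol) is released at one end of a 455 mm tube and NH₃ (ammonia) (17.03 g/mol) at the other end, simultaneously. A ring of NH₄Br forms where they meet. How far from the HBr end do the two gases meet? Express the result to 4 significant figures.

Graham's law gives d_HBr/d_NH₃ = rate_HBr/rate_NH₃ = √(M_NH₃/M_HBr) = √(17.03/80.91) = 0.4588.
With d_HBr + d_NH₃ = 455 mm, d_NH₃ = 455/(1 + 0.4588) = 311.9 mm.
d_HBr = 455 − 311.9 = 143.1 mm.

143.1 mm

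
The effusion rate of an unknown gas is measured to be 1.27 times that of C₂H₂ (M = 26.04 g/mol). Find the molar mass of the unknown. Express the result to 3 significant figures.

Graham's law gives rate_X/rate_C₂H₂ = √(M_C₂H₂/M_X).
1.27 = √(26.04/M_X)
M_X = 26.04 / 1.27² = 26.04 / 1.613 = 16.1 g/mol

16.1 g/mol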